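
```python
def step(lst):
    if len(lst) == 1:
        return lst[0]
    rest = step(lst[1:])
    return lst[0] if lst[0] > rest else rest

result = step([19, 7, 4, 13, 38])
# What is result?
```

Recursive max over [19, 7, 4, 13, 38] = 38

Answer: 38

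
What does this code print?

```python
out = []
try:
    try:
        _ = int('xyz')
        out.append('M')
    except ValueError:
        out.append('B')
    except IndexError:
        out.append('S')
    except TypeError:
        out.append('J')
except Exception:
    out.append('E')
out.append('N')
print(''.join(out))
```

Execution trace: 'B' (inner except ValueError) → 'N' (after the try/except). Output: BN

Answer: BN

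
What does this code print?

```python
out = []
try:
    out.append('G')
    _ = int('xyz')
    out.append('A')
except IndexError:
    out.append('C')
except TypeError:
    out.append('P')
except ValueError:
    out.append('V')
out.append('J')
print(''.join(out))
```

Execution trace: 'G' (try body) → 'V' (except ValueError) → 'J' (after the try/except). Output: GVJ

Answer: GVJ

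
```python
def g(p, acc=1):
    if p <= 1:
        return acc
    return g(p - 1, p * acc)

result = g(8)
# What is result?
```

Accumulator trace (n, acc): (8, 1) -> (7, 8) -> (6, 56) -> (5, 336) -> (4, 1680) -> (3, 6720) -> (2, 20160) -> (1, 40320) -> return 40320

Answer: 40320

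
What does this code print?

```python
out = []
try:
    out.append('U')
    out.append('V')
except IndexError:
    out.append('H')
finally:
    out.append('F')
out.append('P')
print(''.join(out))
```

Execution trace: 'U' (try body) → 'V' (try body, no exception) → 'F' (finally) → 'P' (after the try/except). Output: UVFP

Answer: UVFP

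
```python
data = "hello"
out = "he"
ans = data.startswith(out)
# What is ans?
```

Trace:
`data = "hello"` → data = 'hello'
`out = "he"` → out = 'he'
`ans = data.startswith(out)` → ans = True
So ans = True

Answer: True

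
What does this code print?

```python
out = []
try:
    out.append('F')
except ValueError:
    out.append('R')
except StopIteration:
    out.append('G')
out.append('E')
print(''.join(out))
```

Execution trace: 'F' (try body, no exception) → 'E' (after the try/except). Output: FE

Answer: FE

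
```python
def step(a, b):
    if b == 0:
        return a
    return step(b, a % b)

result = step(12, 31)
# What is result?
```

step(12, 31) -> step(31, 12) -> step(12, 7) -> step(7, 5) -> step(5, 2) -> step(2, 1) -> step(1, 0) -> 1

Answer: 1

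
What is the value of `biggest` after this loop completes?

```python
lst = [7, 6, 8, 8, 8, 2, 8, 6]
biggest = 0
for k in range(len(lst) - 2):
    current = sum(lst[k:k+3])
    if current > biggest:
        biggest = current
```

Max sum of 3-element window in [7, 6, 8, 8, 8, 2, 8, 6]
`biggest` takes the values: 0 → 21 → 22 → 24

Answer: 24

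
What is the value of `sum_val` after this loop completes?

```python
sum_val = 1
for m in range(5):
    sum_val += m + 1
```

Start at 1, add 1 to 5 = 16
`sum_val` takes the values: 1 → 2 → 4 → 7 → 11 → 16

Answer: 16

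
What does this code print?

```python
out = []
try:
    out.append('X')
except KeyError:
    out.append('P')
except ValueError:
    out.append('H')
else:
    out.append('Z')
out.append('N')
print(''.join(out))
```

Execution trace: 'X' (try body, no exception) → 'Z' (else) → 'N' (after the try/except). Output: XZN

Answer: XZN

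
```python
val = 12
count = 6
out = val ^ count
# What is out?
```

Trace:
`val = 12` → val = 12
`count = 6` → count = 6
`out = val ^ count` → out = 10
So out = 10

Answer: 10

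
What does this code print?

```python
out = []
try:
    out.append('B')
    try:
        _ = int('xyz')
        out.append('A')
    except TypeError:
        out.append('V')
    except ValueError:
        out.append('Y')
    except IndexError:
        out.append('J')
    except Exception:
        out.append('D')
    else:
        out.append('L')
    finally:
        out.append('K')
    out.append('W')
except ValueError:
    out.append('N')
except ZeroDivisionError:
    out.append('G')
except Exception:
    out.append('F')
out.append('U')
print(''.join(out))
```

Execution trace: 'B' (try body) → 'Y' (inner except ValueError) → 'K' (inner finally) → 'W' (try body, no exception) → 'U' (after the try/except). Output: BYKWU

Answer: BYKWU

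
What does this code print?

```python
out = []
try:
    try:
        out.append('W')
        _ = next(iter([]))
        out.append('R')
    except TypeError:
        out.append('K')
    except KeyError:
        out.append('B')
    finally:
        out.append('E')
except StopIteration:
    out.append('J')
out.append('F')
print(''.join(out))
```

Execution trace: 'W' (try body) → 'E' (finally) → 'J' (outer except StopIteration) → 'F' (after the try/except). Output: WEJF

Answer: WEJF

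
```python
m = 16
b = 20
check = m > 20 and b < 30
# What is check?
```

Trace:
`m = 16` → m = 16
`b = 20` → b = 20
`check = m > 20 and b < 30` → check = False
So check = False

Answer: False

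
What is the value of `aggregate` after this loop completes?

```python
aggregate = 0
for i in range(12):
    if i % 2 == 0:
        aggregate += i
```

Sum of even numbers 0 to 11
`aggregate` takes the values: 0 → 2 → 6 → 12 → 20 → 30

Answer: 30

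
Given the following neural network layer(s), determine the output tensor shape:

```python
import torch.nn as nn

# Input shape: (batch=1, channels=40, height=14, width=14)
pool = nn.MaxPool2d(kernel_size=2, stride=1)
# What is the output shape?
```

Input: (1, 40, 14, 14) -> Output: (1, 40, 13, 13)

Answer: (1, 40, 13, 13)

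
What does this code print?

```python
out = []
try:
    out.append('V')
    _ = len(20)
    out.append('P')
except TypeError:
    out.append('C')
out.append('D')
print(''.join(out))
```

Execution trace: 'V' (try body) → 'C' (except TypeError) → 'D' (after the try/except). Output: VCD

Answer: VCD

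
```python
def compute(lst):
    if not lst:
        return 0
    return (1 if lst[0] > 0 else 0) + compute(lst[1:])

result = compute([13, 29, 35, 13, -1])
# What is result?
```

Count of positive elements in [13, 29, 35, 13, -1] = 4

Answer: 4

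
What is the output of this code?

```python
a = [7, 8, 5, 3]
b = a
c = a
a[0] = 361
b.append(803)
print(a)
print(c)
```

Key concept: multiple aliases.
Step by step:
`a = [7, 8, 5, 3]` → a = [7, 8, 5, 3]
`b = a` → b = [7, 8, 5, 3] (same object as a)
`c = a` → c = [7, 8, 5, 3] (same object as a, b)
`a[0] = 361` → a = [361, 8, 5, 3] (same object as b, c); b = [361, 8, 5, 3] (same object as a, c); c = [361, 8, 5, 3] (same object as a, b)
`b.append(803)` → a = [361, 8, 5, 3, 803] (same object as b, c); b = [361, 8, 5, 3, 803] (same object as a, c); c = [361, 8, 5, 3, 803] (same object as a, b)
`print(a)` → prints [361, 8, 5, 3, 803]
`print(c)` → prints [361, 8, 5, 3, 803]

Answer:
[361, 8, 5, 3, 803]
[361, 8, 5, 3, 803]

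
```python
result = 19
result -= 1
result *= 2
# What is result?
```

Trace:
`result = 19` → result = 19
`result -= 1` → result = 18
`result *= 2` → result = 36
So result = 36

Answer: 36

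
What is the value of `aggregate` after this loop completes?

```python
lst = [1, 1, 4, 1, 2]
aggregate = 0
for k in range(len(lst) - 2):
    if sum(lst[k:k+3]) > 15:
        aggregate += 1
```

Count windows with sum > 15
`aggregate` takes the values: 0

Answer: 0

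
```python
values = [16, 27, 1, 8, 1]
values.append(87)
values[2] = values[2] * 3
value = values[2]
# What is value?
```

Trace:
`values = [16, 27, 1, 8, 1]` → values = [16, 27, 1, 8, 1]
`values.append(87)` → values = [16, 27, 1, 8, 1, 87]
`values[2] = values[2] * 3` → values = [16, 27, 3, 8, 1, 87]
`value = values[2]` → value = 3
So value = 3

Answer: 3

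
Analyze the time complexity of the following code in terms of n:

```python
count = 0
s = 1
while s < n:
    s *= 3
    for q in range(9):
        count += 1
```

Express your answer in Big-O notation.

Each loop level contributes: log n × 1. Multiplying the contributions gives O(log n).

Answer: O(log n)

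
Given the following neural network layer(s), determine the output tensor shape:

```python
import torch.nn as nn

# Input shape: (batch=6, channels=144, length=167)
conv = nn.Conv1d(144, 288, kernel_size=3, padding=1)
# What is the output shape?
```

Input: (6, 144, 167) -> Output: (6, 288, 167)

Answer: (6, 288, 167)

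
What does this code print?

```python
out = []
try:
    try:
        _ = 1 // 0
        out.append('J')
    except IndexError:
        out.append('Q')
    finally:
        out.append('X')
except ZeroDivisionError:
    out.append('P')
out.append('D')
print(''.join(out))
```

Execution trace: 'X' (finally) → 'P' (outer except ZeroDivisionError) → 'D' (after the try/except). Output: XPD

Answer: XPD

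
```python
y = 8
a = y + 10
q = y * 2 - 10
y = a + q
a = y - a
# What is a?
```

Trace:
`y = 8` → y = 8
`a = y + 10` → a = 18
`q = y * 2 - 10` → q = 6
`y = a + q` → y = 24
`a = y - a` → a = 6
So a = 6

Answer: 6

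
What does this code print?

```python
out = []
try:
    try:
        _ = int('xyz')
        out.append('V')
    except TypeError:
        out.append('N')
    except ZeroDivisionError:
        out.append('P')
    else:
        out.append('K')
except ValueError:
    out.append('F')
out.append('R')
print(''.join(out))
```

Execution trace: 'F' (outer except ValueError) → 'R' (after the try/except). Output: FR

Answer: FR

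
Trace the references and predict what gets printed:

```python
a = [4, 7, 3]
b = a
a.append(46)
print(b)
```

Key concept: basic list aliasing.
Step by step:
`a = [4, 7, 3]` → a = [4, 7, 3]
`b = a` → b = [4, 7, 3] (same object as a)
`a.append(46)` → a = [4, 7, 3, 46] (same object as b); b = [4, 7, 3, 46] (same object as a)
`print(b)` → prints [4, 7, 3, 46]

Answer: [4, 7, 3, 46]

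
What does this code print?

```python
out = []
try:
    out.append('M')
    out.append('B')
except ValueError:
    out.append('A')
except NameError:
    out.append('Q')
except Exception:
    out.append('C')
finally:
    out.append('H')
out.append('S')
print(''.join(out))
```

Execution trace: 'M' (try body) → 'B' (try body, no exception) → 'H' (finally) → 'S' (after the try/except). Output: MBHS

Answer: MBHS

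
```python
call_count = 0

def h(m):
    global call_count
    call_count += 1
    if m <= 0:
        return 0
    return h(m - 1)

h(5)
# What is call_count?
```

Linear recursion stepping by 1: 6 calls from m=5 down to ≤0.

Answer: 6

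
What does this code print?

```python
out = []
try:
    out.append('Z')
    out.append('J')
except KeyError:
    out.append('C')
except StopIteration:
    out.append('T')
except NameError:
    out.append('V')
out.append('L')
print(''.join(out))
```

Execution trace: 'Z' (try body) → 'J' (try body, no exception) → 'L' (after the try/except). Output: ZJL

Answer: ZJL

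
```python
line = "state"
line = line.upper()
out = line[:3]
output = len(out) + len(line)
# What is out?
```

Trace:
`line = "state"` → line = 'state'
`line = line.upper()` → line = 'STATE'
`out = line[:3]` → out = 'STA'
`output = len(out) + len(line)` → output = 8
So out = 'STA'

Answer: 'STA'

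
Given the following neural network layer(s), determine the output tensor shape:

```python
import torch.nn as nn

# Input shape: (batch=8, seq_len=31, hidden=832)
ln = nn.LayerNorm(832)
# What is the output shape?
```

Input: (8, 31, 832) -> Output: (8, 31, 832)

Answer: (8, 31, 832)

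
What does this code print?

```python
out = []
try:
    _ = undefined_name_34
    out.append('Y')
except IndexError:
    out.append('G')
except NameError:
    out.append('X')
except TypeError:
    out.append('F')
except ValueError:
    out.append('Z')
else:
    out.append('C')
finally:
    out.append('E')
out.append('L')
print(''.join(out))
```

Execution trace: 'X' (except NameError) → 'E' (finally) → 'L' (after the try/except). Output: XEL

Answer: XEL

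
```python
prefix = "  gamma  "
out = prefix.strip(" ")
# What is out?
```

Trace:
`prefix = "  gamma  "` → prefix = '  gamma  '
`out = prefix.strip(" ")` → out = 'gamma'
So out = 'gamma'

Answer: 'gamma'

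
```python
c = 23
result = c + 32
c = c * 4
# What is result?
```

Trace:
`c = 23` → c = 23
`result = c + 32` → result = 55
`c = c * 4` → c = 92
So result = 55

Answer: 55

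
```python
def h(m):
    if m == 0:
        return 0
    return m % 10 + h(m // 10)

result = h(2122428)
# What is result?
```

Sum of digits of 2122428: 8 + 2 + 4 + 2 + 2 + 1 + 2 = 21

Answer: 21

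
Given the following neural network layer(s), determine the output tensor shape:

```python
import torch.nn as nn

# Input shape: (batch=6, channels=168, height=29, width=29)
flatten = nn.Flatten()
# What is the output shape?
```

Input: (6, 168, 29, 29) -> Output: (6, 141288)

Answer: (6, 141288)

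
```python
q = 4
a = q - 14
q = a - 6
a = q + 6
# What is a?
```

Trace:
`q = 4` → q = 4
`a = q - 14` → a = -10
`q = a - 6` → q = -16
`a = q + 6` → a = -10
So a = -10

Answer: -10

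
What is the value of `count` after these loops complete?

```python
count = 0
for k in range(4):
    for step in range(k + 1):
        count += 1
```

Triangle: 1 + 2 + ... + 4
`count` takes the values: 0 → 1 → 2 → 3 → 4 → 5 → 6 → 7 → 8 → 9 → 10

Answer: 10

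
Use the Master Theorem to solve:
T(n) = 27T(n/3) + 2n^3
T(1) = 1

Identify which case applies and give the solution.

a=27, b=3, f(n)=2n^3. log_3(27) = 3. Since c=3 = 3, Case 2 applies: T(n) = Θ(n^log_b(a) · log n) = O(n^3 log n).

Answer: O(n^3 log n) - Case 2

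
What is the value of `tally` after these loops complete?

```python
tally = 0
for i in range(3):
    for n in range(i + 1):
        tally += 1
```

Triangle: 1 + 2 + ... + 3
`tally` takes the values: 0 → 1 → 2 → 3 → 4 → 5 → 6

Answer: 6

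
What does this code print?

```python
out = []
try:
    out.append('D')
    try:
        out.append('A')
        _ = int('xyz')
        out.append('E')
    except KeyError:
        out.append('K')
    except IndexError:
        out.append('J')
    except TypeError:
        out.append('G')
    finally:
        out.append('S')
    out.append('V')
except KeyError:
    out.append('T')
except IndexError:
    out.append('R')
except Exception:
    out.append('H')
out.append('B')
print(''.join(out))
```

Execution trace: 'D' (try body) → 'A' (inner try body) → 'S' (inner finally) → 'H' (except Exception) → 'B' (after the try/except). Output: DASHB

Answer: DASHB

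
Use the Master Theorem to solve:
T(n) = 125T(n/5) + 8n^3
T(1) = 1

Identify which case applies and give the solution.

a=125, b=5, f(n)=8n^3. log_5(125) = 3. Since c=3 = 3, Case 2 applies: T(n) = Θ(n^log_b(a) · log n) = O(n^3 log n).

Answer: O(n^3 log n) - Case 2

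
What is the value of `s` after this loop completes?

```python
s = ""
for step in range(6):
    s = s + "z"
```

Repeat 'z' 6 times
`s` takes the values: "" → "z" → "zz" → "zzz" → "zzzz" → "zzzzz" → "zzzzzz"

Answer: "zzzzzz"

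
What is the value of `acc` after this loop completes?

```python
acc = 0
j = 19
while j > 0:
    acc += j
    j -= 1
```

Sum 19 down to 1
`acc` takes the values: 0 → 19 → 37 → 54 → 70 → 85 → 99 → 112 → 124 → 135 → 145 → 154 → 162 → 169 → 175 → 180 → 184 → 187 → 189 → 190

Answer: 190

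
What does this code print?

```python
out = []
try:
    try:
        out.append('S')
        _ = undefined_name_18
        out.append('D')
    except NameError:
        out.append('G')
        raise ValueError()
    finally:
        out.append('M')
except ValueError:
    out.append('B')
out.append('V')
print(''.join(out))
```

Execution trace: 'S' (inner try body) → 'G' (inner except NameError) → 'M' (inner finally) → 'B' (outer except ValueError) → 'V' (after the try/except). Output: SGMBV

Answer: SGMBV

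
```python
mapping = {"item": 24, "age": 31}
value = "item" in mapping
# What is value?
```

Trace:
`mapping = {"item": 24, "age": 31}` → mapping = {'item': 24, 'age': 31}
`value = "item" in mapping` → value = True
So value = True

Answer: True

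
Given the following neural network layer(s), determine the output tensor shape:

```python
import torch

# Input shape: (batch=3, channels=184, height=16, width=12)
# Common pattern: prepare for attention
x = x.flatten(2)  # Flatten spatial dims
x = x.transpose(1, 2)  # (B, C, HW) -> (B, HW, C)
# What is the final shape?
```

Input: (3, 184, 16, 12) -> after flatten(2): (3, 184, 192) -> Output: (3, 192, 184)

Answer: (3, 192, 184)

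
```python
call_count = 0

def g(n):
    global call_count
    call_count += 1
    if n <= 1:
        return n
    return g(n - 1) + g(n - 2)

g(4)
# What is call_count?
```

Calls(n) = 1 + Calls(n-1) + Calls(n-2); Calls(0)=Calls(1)=1. For n=4 this gives 9.

Answer: 9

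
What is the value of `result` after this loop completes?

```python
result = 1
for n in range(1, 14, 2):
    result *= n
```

Product of 1, 3, 5, ... up to 13
`result` takes the values: 1 → 3 → 15 → 105 → 945 → 10395 → 135135

Answer: 135135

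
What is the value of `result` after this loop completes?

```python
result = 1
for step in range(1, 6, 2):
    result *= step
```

Product of 1, 3, 5, ... up to 5
`result` takes the values: 1 → 3 → 15

Answer: 15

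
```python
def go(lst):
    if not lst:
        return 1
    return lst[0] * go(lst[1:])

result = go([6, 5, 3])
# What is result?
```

Product over [6, 5, 3] = 6 * 5 * 3 = 90

Answer: 90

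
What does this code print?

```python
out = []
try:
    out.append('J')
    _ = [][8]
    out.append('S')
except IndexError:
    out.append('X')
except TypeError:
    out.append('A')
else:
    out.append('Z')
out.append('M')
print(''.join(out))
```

Execution trace: 'J' (try body) → 'X' (except IndexError) → 'M' (after the try/except). Output: JXM

Answer: JXM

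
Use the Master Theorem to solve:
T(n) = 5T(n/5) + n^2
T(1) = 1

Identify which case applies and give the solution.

a=5, b=5, f(n)=n^2. log_5(5) = 1. Since c=2 > 1 and the regularity condition holds (5(n/5)^2 = (5/5^2)n^2 with 5/5^2 < 1), Case 3 applies: T(n) = Θ(f(n)) = O(n^2).

Answer: O(n^2) - Case 3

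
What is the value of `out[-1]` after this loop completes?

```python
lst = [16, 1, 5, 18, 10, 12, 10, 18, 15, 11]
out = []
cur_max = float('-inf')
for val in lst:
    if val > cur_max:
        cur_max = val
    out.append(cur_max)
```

Running max ends at 18
`out` takes the values: [] → [16] → [16, 16] → [16, 16, 16] → [16, 16, 16, 18] → [16, 16, 16, 18, 18] → [16, 16, 16, 18, 18, 18] → [16, 16, 16, 18, 18, 18, 18] → [16, 16, 16, 18, 18, 18, 18, 18] → [16, 16, 16, 18, 18, 18, 18, 18, 18] → [16, 16, 16, 18, 18, 18, 18, 18, 18, 18]
So `out[-1]` = 18

Answer: 18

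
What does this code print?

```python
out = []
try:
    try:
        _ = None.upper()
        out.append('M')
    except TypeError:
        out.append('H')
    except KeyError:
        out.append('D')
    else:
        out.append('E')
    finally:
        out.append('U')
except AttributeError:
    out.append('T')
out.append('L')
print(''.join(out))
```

Execution trace: 'U' (finally) → 'T' (outer except AttributeError) → 'L' (after the try/except). Output: UTL

Answer: UTL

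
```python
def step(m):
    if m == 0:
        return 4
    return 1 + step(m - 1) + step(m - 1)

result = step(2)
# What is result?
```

step(m) = 1 + 2·step(m-1), step(0)=4. Closed form: (4+1)·2^2 - 1 = 19.

Answer: 19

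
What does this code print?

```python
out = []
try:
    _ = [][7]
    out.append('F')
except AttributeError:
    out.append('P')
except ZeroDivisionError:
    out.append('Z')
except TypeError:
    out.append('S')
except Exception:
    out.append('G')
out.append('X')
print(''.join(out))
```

Execution trace: 'G' (except Exception) → 'X' (after the try/except). Output: GX

Answer: GX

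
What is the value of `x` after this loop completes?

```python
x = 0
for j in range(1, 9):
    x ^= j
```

XOR of 1 to 8
`x` takes the values: 0 → 1 → 3 → 0 → 4 → 1 → 7 → 0 → 8

Answer: 8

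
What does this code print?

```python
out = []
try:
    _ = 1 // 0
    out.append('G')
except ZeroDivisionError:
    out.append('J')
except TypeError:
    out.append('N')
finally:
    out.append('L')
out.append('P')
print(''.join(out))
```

Execution trace: 'J' (except ZeroDivisionError) → 'L' (finally) → 'P' (after the try/except). Output: JLP

Answer: JLP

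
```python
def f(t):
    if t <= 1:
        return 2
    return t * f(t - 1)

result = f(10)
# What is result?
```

f(10) = 10 * 9 * 8 * 7 * 6 * 5 * 4 * 3 * 2 * 2 = 7257600

Answer: 7257600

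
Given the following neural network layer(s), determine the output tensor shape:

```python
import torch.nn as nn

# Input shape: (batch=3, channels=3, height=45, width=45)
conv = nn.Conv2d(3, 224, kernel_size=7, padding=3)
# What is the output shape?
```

Input: (3, 3, 45, 45) -> Output: (3, 224, 45, 45)

Answer: (3, 224, 45, 45)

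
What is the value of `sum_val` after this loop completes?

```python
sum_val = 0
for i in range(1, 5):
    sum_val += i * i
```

Sum of squares 1² to 4² = 30
`sum_val` takes the values: 0 → 1 → 5 → 14 → 30

Answer: 30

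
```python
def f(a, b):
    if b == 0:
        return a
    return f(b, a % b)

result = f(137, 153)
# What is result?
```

f(137, 153) -> f(153, 137) -> f(137, 16) -> f(16, 9) -> f(9, 7) -> f(7, 2) -> f(2, 1) -> f(1, 0) -> 1

Answer: 1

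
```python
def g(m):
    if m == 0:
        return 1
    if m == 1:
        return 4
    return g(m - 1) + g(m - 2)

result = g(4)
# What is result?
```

Build up from base cases: g(0)=1, g(1)=4, g(2)=5, g(3)=9, g(4)=14

Answer: 14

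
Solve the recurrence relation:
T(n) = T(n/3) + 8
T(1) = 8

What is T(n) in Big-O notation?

Each step divides n by 3 and adds 8. After log_3(n) steps we reach T(1)=8. So T(n) = 8·log_3(n) + 8 = O(log n).

Answer: O(log n)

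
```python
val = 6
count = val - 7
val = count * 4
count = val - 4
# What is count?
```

Trace:
`val = 6` → val = 6
`count = val - 7` → count = -1
`val = count * 4` → val = -4
`count = val - 4` → count = -8
So count = -8

Answer: -8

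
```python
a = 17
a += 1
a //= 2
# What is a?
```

Trace:
`a = 17` → a = 17
`a += 1` → a = 18
`a //= 2` → a = 9
So a = 9

Answer: 9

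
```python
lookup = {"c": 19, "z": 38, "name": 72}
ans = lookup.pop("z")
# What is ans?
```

Trace:
`lookup = {"c": 19, "z": 38, "name": 72}` → lookup = {'c': 19, 'z': 38, 'name': 72}
`ans = lookup.pop("z")` → lookup = {'c': 19, 'name': 72}; ans = 38
So ans = 38

Answer: 38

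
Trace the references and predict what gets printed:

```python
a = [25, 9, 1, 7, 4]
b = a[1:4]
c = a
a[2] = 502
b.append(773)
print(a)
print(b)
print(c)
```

Key concept: slice vs alias.
Step by step:
`a = [25, 9, 1, 7, 4]` → a = [25, 9, 1, 7, 4]
`b = a[1:4]` → b = [9, 1, 7]
`c = a` → c = [25, 9, 1, 7, 4] (same object as a)
`a[2] = 502` → a = [25, 9, 502, 7, 4] (same object as c); c = [25, 9, 502, 7, 4] (same object as a)
`b.append(773)` → b = [9, 1, 7, 773]
`print(a)` → prints [25, 9, 502, 7, 4]
`print(b)` → prints [9, 1, 7, 773]
`print(c)` → prints [25, 9, 502, 7, 4]

Answer:
[25, 9, 502, 7, 4]
[9, 1, 7, 773]
[25, 9, 502, 7, 4]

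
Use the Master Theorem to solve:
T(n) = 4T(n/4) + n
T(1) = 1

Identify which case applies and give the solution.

a=4, b=4, f(n)=n. log_4(4) = 1. Since c=1 = 1, Case 2 applies: T(n) = Θ(n^log_b(a) · log n) = O(n log n).

Answer: O(n log n) - Case 2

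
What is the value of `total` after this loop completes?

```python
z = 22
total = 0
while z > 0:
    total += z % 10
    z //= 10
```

Sum digits of 22
`total` takes the values: 0 → 2 → 4

Answer: 4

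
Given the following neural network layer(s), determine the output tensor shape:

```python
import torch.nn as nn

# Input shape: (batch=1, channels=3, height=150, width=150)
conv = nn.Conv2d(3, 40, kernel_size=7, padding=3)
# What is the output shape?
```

Input: (1, 3, 150, 150) -> Output: (1, 40, 150, 150)

Answer: (1, 40, 150, 150)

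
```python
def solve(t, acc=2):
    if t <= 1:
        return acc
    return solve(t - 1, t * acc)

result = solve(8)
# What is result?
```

Accumulator trace (n, acc): (8, 2) -> (7, 16) -> (6, 112) -> (5, 672) -> (4, 3360) -> (3, 13440) -> (2, 40320) -> (1, 80640) -> return 80640

Answer: 80640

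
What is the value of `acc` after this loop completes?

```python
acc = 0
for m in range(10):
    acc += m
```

Sum of 0 to 9 = 45
`acc` takes the values: 0 → 1 → 3 → 6 → 10 → 15 → 21 → 28 → 36 → 45

Answer: 45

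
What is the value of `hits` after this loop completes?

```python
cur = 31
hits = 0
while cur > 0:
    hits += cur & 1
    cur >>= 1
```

Count set bits in 31 (binary: 0b11111)
`hits` takes the values: 0 → 1 → 2 → 3 → 4 → 5

Answer: 5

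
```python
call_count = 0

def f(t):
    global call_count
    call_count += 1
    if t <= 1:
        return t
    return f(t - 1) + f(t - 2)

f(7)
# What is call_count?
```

Calls(t) = 1 + Calls(t-1) + Calls(t-2); Calls(0)=Calls(1)=1. For t=7 this gives 41.

Answer: 41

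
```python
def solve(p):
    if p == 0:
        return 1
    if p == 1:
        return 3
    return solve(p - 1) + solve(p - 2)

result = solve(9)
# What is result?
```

Build up from base cases: solve(0)=1, solve(1)=3, solve(2)=4, solve(3)=7, solve(4)=11, solve(5)=18, solve(6)=29, ..., solve(9)=123

Answer: 123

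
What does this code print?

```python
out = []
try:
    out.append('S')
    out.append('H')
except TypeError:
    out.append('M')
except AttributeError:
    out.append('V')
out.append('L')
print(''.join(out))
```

Execution trace: 'S' (try body) → 'H' (try body, no exception) → 'L' (after the try/except). Output: SHL

Answer: SHL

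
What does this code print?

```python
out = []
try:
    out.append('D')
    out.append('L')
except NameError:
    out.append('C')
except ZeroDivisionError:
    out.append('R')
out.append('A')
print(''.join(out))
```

Execution trace: 'D' (try body) → 'L' (try body, no exception) → 'A' (after the try/except). Output: DLA

Answer: DLA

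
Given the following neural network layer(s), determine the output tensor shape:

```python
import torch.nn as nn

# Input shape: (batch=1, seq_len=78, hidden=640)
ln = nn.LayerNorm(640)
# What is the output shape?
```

Input: (1, 78, 640) -> Output: (1, 78, 640)

Answer: (1, 78, 640)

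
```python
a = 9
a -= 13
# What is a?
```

Trace:
`a = 9` → a = 9
`a -= 13` → a = -4
So a = -4

Answer: -4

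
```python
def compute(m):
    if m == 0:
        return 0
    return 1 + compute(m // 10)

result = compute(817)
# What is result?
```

Count of digits of 817: 3

Answer: 3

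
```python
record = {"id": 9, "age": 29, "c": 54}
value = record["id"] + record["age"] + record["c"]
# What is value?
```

Trace:
`record = {"id": 9, "age": 29, "c": 54}` → record = {'id': 9, 'age': 29, 'c': 54}
`value = record["id"] + record["age"] + record["c"]` → value = 92
So value = 92

Answer: 92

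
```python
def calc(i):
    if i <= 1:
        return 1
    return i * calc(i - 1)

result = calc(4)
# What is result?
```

calc(4) = 4 * 3 * 2 * 1 = 24

Answer: 24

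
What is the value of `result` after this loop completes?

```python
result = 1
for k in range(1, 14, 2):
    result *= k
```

Product of 1, 3, 5, ... up to 13
`result` takes the values: 1 → 3 → 15 → 105 → 945 → 10395 → 135135

Answer: 135135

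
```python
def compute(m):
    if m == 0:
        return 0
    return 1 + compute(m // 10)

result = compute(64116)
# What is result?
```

Count of digits of 64116: 5

Answer: 5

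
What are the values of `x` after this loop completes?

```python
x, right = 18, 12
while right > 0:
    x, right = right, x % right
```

GCD of 18 and 12
`x` takes the values: 18 → 12 → 6

Answer: 6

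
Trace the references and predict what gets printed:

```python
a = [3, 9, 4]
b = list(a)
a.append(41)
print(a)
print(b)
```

Key concept: list() constructor creates copy.
Step by step:
`a = [3, 9, 4]` → a = [3, 9, 4]
`b = list(a)` → b = [3, 9, 4]
`a.append(41)` → a = [3, 9, 4, 41]
`print(a)` → prints [3, 9, 4, 41]
`print(b)` → prints [3, 9, 4]

Answer:
[3, 9, 4, 41]
[3, 9, 4]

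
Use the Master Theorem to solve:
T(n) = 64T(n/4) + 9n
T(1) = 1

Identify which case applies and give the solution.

a=64, b=4, f(n)=9n. log_4(64) = 3. Since c=1 < 3, Case 1 applies: T(n) = Θ(n^log_b(a)) = O(n^3).

Answer: O(n^3) - Case 1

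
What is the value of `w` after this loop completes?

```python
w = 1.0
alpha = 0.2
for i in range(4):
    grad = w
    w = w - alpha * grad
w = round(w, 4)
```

Gradient descent: w = 1.0 * (1 - 0.2)^4
`w` takes the values: 1.0 → 0.8 → 0.64 → 0.512 → 0.4096

Answer: 0.4096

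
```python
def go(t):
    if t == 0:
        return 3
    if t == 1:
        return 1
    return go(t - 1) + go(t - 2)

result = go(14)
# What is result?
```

Build up from base cases: go(0)=3, go(1)=1, go(2)=4, go(3)=5, go(4)=9, go(5)=14, go(6)=23, ..., go(14)=1076

Answer: 1076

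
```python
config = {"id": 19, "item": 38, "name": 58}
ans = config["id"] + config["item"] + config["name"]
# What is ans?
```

Trace:
`config = {"id": 19, "item": 38, "name": 58}` → config = {'id': 19, 'item': 38, 'name': 58}
`ans = config["id"] + config["item"] + config["name"]` → ans = 115
So ans = 115

Answer: 115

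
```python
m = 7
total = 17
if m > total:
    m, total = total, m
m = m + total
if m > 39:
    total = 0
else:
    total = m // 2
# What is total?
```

Trace:
`m = 7` → m = 7
`total = 17` → total = 17
`if m > total: ...` → m > total is False → no variable changes
`m = m + total` → m = 24
`if m > 39: ...` → m > 39 is False, take else branch → total = 12
So total = 12

Answer: 12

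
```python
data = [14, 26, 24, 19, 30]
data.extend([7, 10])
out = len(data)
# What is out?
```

Trace:
`data = [14, 26, 24, 19, 30]` → data = [14, 26, 24, 19, 30]
`data.extend([7, 10])` → data = [14, 26, 24, 19, 30, 7, 10]
`out = len(data)` → out = 7
So out = 7

Answer: 7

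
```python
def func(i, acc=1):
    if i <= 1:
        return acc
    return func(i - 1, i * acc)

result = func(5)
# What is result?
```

Accumulator trace (n, acc): (5, 1) -> (4, 5) -> (3, 20) -> (2, 60) -> (1, 120) -> return 120

Answer: 120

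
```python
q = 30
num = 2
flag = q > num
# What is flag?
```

Trace:
`q = 30` → q = 30
`num = 2` → num = 2
`flag = q > num` → flag = True
So flag = True

Answer: True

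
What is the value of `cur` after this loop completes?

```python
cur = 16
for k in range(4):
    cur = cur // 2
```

Halve 4 times: 16 // 2^4 = 1
`cur` takes the values: 16 → 8 → 4 → 2 → 1

Answer: 1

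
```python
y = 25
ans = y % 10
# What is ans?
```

Trace:
`y = 25` → y = 25
`ans = y % 10` → ans = 5
So ans = 5

Answer: 5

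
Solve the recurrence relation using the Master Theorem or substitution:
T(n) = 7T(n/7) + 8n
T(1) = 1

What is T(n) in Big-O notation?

By Master Theorem: a=7, b=7, f(n)=8n. Since log_7(7) = 1 and f(n) = Θ(n^1), Case 2 applies. T(n) = O(n log n).

Answer: O(n log n)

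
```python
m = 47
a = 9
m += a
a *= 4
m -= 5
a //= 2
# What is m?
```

Trace:
`m = 47` → m = 47
`a = 9` → a = 9
`m += a` → m = 56
`a *= 4` → a = 36
`m -= 5` → m = 51
`a //= 2` → a = 18
So m = 51

Answer: 51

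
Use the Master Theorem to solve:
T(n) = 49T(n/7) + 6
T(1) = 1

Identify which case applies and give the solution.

a=49, b=7, f(n)=6. log_7(49) = 2. Since c=0 < 2, Case 1 applies: T(n) = Θ(n^log_b(a)) = O(n^2).

Answer: O(n^2) - Case 1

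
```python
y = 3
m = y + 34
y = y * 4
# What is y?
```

Trace:
`y = 3` → y = 3
`m = y + 34` → m = 37
`y = y * 4` → y = 12
So y = 12

Answer: 12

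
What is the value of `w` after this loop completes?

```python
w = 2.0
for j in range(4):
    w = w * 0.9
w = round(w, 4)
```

Exponential decay: 2.0 * 0.9^4
`w` takes the values: 2.0 → 1.8 → 1.62 → 1.458 → 1.3122

Answer: 1.3122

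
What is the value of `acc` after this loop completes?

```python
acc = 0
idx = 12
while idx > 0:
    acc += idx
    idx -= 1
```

Sum 12 down to 1
`acc` takes the values: 0 → 12 → 23 → 33 → 42 → 50 → 57 → 63 → 68 → 72 → 75 → 77 → 78

Answer: 78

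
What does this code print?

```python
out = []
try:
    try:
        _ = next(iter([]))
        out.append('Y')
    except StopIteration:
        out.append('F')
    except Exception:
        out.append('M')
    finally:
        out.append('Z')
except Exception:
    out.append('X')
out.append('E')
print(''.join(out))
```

Execution trace: 'F' (inner except StopIteration) → 'Z' (inner finally) → 'E' (after the try/except). Output: FZE

Answer: FZE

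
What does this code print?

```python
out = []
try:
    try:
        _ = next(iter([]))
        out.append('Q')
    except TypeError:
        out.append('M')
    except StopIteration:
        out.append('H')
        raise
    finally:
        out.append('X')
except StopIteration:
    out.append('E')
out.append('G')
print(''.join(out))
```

Execution trace: 'H' (inner except StopIteration) → 'X' (inner finally) → 'E' (outer except StopIteration) → 'G' (after the try/except). Output: HXEG

Answer: HXEG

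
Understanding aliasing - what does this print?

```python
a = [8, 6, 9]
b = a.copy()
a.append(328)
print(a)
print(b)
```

Key concept: list.copy() creates independent copy.
Step by step:
`a = [8, 6, 9]` → a = [8, 6, 9]
`b = a.copy()` → b = [8, 6, 9]
`a.append(328)` → a = [8, 6, 9, 328]
`print(a)` → prints [8, 6, 9, 328]
`print(b)` → prints [8, 6, 9]

Answer:
[8, 6, 9, 328]
[8, 6, 9]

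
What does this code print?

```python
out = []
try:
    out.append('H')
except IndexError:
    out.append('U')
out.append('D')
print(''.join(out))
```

Execution trace: 'H' (try body, no exception) → 'D' (after the try/except). Output: HD

Answer: HD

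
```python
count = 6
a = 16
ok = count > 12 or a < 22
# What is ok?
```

Trace:
`count = 6` → count = 6
`a = 16` → a = 16
`ok = count > 12 or a < 22` → ok = True
So ok = True

Answer: True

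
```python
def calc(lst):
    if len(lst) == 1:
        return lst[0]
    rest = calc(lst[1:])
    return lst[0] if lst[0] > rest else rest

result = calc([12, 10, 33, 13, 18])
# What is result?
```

Recursive max over [12, 10, 33, 13, 18] = 33

Answer: 33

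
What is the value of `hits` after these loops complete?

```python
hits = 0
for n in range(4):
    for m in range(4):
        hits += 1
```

4 * 4 = 16
`hits` takes the values: 0 → 1 → 2 → 3 → 4 → 5 → 6 → 7 → 8 → 9 → 10 → 11 → 12 → 13 → 14 → 15 → 16

Answer: 16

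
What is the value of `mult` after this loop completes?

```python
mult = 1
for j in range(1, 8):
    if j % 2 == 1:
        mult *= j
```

Product of odd numbers 1 to 7
`mult` takes the values: 1 → 3 → 15 → 105

Answer: 105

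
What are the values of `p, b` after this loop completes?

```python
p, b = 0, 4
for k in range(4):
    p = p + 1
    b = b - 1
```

p goes 0→4, b goes 4→0
`p, b` takes the values: (0, 4) → (1, 4) → (1, 3) → (2, 3) → (2, 2) → (3, 2) → (3, 1) → (4, 1) → (4, 0)

Answer: 4, 0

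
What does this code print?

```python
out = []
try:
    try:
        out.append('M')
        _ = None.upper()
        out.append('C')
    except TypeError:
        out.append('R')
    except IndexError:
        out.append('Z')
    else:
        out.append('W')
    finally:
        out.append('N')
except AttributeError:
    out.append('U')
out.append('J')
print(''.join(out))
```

Execution trace: 'M' (try body) → 'N' (finally) → 'U' (outer except AttributeError) → 'J' (after the try/except). Output: MNUJ

Answer: MNUJ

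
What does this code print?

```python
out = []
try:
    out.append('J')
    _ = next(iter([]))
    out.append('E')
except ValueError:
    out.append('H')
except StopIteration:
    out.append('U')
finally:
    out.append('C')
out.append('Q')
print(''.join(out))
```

Execution trace: 'J' (try body) → 'U' (except StopIteration) → 'C' (finally) → 'Q' (after the try/except). Output: JUCQ

Answer: JUCQ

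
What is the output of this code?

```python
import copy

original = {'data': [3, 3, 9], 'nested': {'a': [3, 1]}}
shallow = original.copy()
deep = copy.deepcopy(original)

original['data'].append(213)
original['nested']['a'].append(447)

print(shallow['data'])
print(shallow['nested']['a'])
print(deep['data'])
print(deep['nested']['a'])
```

Key concept: comparing shallow vs deep copy.
Step by step:
`original = {'data': [3, 3, 9], 'nested': {'a': [3, 1]}}` → original = {'data': [3, 3, 9], 'nested': {'a': [3, 1]}}
`shallow = original.copy()` → shallow = {'data': [3, 3, 9], 'nested': {'a': [3, 1]}}
`deep = copy.deepcopy(original)` → deep = {'data': [3, 3, 9], 'nested': {'a': [3, 1]}}
`original['data'].append(213)` → original = {'data': [3, 3, 9, 213], 'nested': {'a': [3, 1]}}; shallow = {'data': [3, 3, 9, 213], 'nested': {'a': [3, 1]}}
`original['nested']['a'].append(447)` → original = {'data': [3, 3, 9, 213], 'nested': {'a': [3, 1, 447]}}; shallow = {'data': [3, 3, 9, 213], 'nested': {'a': [3, 1, 447]}}
`print(shallow['data'])` → prints [3, 3, 9, 213]
`print(shallow['nested']['a'])` → prints [3, 1, 447]
`print(deep['data'])` → prints [3, 3, 9]
`print(deep['nested']['a'])` → prints [3, 1]

Answer:
[3, 3, 9, 213]
[3, 1, 447]
[3, 3, 9]
[3, 1]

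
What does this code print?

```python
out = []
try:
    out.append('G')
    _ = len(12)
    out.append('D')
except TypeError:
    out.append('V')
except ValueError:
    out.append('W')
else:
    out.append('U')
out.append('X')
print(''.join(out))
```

Execution trace: 'G' (try body) → 'V' (except TypeError) → 'X' (after the try/except). Output: GVX

Answer: GVX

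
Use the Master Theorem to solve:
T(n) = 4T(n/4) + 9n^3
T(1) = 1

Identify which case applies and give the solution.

a=4, b=4, f(n)=9n^3. log_4(4) = 1. Since c=3 > 1 and the regularity condition holds (4(n/4)^3 = (4/4^3)n^3 with 4/4^3 < 1), Case 3 applies: T(n) = Θ(f(n)) = O(n^3).

Answer: O(n^3) - Case 3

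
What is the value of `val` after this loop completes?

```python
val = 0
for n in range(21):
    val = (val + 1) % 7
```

Increment mod 7, 21 times = 0
`val` takes the values: 0 → 1 → 2 → 3 → 4 → 5 → 6 → 0 → 1 → 2 → 3 → 4 → 5 → 6 → 0 → 1 → 2 → 3 → 4 → 5 → 6 → 0

Answer: 0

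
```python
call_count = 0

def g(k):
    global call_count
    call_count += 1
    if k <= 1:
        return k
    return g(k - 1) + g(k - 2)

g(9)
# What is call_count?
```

Calls(k) = 1 + Calls(k-1) + Calls(k-2); Calls(0)=Calls(1)=1. For k=9 this gives 109.

Answer: 109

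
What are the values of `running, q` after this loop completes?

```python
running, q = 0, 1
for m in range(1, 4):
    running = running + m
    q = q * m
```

Sum and factorial of 1 to 3
`running, q` takes the values: (0, 1) → (1, 1) → (3, 1) → (3, 2) → (6, 2) → (6, 6)

Answer: 6, 6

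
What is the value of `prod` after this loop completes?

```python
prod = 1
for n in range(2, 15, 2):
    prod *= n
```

Product of even numbers 2 to 14
`prod` takes the values: 1 → 2 → 8 → 48 → 384 → 3840 → 46080 → 645120

Answer: 645120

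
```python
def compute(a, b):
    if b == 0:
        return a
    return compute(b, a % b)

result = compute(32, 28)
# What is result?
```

compute(32, 28) -> compute(28, 4) -> compute(4, 0) -> 4

Answer: 4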